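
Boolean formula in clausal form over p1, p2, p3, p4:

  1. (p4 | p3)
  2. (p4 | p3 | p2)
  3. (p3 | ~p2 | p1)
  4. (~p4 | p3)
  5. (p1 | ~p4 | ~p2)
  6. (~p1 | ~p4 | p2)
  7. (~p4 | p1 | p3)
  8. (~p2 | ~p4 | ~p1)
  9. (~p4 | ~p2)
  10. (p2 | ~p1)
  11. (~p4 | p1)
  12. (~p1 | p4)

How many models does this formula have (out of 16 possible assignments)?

2

Satisfying assignments:
  p1=F p2=F p3=T p4=F
  p1=F p2=T p3=T p4=F
That's 2 in total.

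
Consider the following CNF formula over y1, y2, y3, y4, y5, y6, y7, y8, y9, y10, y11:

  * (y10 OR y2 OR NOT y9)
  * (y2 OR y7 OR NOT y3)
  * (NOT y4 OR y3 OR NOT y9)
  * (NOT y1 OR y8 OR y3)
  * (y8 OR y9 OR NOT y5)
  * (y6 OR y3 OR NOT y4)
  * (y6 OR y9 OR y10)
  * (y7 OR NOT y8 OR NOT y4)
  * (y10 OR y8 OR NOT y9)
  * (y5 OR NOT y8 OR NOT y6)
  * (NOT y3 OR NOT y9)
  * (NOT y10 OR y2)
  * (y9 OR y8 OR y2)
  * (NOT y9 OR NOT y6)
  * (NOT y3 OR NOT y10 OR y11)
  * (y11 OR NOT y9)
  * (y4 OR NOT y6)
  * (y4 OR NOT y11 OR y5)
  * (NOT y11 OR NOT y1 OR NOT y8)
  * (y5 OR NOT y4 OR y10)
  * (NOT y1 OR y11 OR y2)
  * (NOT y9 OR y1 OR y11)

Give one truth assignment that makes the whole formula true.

y2 occurs only positively in the remaining clauses — set y2 = True.
Pure literal: y7 appears only positively; assign y7 = True.
Try y1 = True.
The remaining clauses are satisfied by y3 = False, y4 = True, y5 = True, y6 = True, y8 = True, y9 = False, y10 = False, y11 = False.
Check each clause:
  1. (NOT y9 OR y2 OR y10) — y2 is true.
  2. (NOT y3 OR y7 OR y2) — y2 is true.
  3. (y3 OR NOT y4 OR NOT y9) — NOT y9 is true.
  4. (y3 OR NOT y1 OR y8) — y8 is true.
  5. (y8 OR y9 OR NOT y5) — y8 is true.
  6. (y3 OR y6 OR NOT y4) — y6 is true.
  7. (y9 OR y6 OR y10) — y6 is true.
  8. (NOT y4 OR y7 OR NOT y8) — y7 is true.
  9. (y8 OR NOT y9 OR y10) — y8 is true.
  10. (y5 OR NOT y6 OR NOT y8) — y5 is true.
  11. (NOT y3 OR NOT y9) — NOT y3 is true.
  12. (NOT y10 OR y2) — y2 is true.
  13. (y2 OR y8 OR y9) — y8 is true.
  14. (NOT y9 OR NOT y6) — NOT y9 is true.
  15. (NOT y10 OR y11 OR NOT y3) — NOT y3 is true.
  16. (NOT y9 OR y11) — NOT y9 is true.
  17. (NOT y6 OR y4) — y4 is true.
  18. (NOT y11 OR y5 OR y4) — y5 is true.
  19. (NOT y8 OR NOT y1 OR NOT y11) — NOT y11 is true.
  20. (NOT y4 OR y5 OR y10) — y5 is true.
  21. (NOT y1 OR y11 OR y2) — y2 is true.
  22. (y1 OR NOT y9 OR y11) — y1 is true.

y1 = True, y2 = True, y3 = False, y4 = True, y5 = True, y6 = True, y7 = True, y8 = True, y9 = False, y10 = False, y11 = False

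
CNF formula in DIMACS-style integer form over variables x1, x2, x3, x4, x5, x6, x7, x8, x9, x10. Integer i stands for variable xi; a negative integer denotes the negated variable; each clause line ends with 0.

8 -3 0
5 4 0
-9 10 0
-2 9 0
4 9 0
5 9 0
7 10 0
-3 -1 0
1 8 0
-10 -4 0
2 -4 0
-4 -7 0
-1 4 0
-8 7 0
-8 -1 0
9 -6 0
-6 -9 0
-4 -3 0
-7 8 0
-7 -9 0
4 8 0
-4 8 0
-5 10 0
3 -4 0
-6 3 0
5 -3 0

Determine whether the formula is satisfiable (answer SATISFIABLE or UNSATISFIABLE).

x4 = True:
  propagation gives x10=False, x9=False, x2=False; an empty clause results — contradiction.
x4 = False:
  propagation gives x5=True, x9=True, x10=True, x1=False; an empty clause results — contradiction.
Every branch closes, so no satisfying assignment exists.

UNSATISFIABLE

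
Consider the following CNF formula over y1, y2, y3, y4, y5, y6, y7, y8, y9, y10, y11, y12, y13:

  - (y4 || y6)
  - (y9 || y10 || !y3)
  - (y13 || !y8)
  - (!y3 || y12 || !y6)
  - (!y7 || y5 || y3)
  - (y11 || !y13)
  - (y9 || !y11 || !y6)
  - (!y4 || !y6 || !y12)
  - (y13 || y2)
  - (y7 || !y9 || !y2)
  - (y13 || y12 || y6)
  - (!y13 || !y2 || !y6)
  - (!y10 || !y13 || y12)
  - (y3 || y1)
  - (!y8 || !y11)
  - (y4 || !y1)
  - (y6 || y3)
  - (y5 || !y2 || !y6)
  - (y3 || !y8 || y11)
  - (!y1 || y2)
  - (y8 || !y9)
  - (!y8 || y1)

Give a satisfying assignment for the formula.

Pure literal: y5 appears only positively; assign y5 = True.
Try y1 = True.
  then y4 is forced to True.
  then y2 is forced to True.
The remaining clauses are satisfied by y3 = False, y6 = True, y7 = True, y8 = False, y9 = False, y10 = True, y11 = False, y12 = False, y13 = False.
Every clause has at least one true literal under this assignment.

y1=True, y2=True, y3=False, y4=True, y5=True, y6=True, y7=True, y8=False, y9=False, y10=True, y11=False, y12=False, y13=False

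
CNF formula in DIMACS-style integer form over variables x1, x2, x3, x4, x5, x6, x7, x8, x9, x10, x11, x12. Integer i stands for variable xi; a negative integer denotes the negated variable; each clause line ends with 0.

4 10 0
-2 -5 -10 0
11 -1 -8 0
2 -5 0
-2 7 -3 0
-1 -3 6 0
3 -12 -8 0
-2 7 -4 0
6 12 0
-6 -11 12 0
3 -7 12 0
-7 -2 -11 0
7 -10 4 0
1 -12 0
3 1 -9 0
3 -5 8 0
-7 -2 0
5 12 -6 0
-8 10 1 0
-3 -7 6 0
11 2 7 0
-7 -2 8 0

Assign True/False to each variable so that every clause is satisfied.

x9 occurs only negated in the remaining clauses — set x9 = False.
Set x1 = True and propagate.
Try x2 = False.
  then x5 is forced to False.
The remaining clauses are satisfied by x3 = False, x4 = True, x6 = False, x7 = False, x8 = False, x10 = False, x11 = True, x12 = True.

x1=T, x2=F, x3=F, x4=T, x5=F, x6=F, x7=F, x8=F, x9=F, x10=F, x11=T, x12=T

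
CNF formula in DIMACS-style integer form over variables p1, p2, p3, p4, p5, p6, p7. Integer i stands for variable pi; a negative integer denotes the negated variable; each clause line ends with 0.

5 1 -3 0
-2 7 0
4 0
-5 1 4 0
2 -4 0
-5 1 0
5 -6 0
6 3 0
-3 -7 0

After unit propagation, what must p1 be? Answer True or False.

True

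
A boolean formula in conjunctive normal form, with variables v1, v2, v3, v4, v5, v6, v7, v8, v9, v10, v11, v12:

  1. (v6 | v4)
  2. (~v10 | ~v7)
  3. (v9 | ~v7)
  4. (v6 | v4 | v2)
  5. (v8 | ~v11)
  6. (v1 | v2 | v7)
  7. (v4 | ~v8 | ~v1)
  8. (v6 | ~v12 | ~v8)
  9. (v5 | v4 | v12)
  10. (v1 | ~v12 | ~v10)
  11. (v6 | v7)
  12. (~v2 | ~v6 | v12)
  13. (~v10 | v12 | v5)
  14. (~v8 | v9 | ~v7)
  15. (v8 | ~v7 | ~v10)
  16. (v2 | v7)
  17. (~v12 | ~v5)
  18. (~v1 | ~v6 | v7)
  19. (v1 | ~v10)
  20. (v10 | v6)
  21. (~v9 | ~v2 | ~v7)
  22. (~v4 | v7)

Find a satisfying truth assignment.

v1 = False, v2 = True, v3 = False, v4 = False, v5 = False, v6 = True, v7 = False, v8 = True, v9 = False, v10 = False, v11 = False, v12 = True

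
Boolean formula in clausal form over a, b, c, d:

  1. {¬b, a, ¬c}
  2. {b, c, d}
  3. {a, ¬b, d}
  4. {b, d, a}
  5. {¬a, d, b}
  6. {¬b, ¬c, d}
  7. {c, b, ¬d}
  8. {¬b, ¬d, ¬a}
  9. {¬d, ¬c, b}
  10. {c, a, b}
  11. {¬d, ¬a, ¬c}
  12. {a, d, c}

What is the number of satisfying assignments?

Satisfying assignments:
  a=F b=T c=F d=T
  a=T b=T c=F d=F
That's 2 in total.

2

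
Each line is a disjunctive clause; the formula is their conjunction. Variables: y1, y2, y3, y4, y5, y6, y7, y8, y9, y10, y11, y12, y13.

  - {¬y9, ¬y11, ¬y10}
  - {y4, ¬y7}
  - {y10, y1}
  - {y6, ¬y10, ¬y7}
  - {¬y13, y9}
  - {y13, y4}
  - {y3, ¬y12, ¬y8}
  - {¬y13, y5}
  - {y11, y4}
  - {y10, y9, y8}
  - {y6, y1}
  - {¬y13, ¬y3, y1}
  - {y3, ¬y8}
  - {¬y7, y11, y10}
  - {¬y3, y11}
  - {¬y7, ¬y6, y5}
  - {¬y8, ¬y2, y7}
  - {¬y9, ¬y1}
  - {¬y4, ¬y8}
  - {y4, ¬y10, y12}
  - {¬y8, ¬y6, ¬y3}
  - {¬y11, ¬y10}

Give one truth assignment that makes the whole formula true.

y1=F  y2=F  y3=F  y4=T  y5=F  y6=T  y7=F  y8=F  y9=F  y10=T  y11=F  y12=T  y13=F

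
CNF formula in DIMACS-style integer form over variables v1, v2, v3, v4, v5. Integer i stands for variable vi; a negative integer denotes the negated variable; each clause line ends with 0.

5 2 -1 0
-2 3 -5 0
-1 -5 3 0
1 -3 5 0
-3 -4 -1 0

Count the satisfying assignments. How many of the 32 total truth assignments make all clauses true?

15

Split on v1, then v3.
  v1=T, v3=T: remaining (v2,v4,v5) ∈ {(F,F,T); (T,F,F); (T,F,T)} — 3.
  v1=T, v3=F: remaining (v2,v4,v5) ∈ {(T,F,F); (T,T,F)} — 2.
  v1=F, v3=T: remaining (v2,v4,v5) ∈ {(F,F,T); (F,T,T); (T,F,T); (T,T,T)} — 4.
  v1=F, v3=F: v4 free; 3 ways for (v2,v5) × 2^1 = 6.
Total: 3 + 2 + 4 + 6 = 15.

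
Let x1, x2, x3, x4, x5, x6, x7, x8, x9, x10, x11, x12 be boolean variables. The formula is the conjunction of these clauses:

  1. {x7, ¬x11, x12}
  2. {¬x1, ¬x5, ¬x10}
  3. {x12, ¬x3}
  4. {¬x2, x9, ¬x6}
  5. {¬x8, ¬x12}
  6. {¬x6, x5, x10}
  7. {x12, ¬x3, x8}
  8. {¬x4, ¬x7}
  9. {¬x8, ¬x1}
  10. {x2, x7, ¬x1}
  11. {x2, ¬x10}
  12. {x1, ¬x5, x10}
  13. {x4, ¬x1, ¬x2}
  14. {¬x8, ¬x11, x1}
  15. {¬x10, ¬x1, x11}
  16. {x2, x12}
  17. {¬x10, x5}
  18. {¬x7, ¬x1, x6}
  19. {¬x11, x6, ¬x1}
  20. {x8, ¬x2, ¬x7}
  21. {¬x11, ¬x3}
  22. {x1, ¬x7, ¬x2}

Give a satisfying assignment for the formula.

x1=0, x2=0, x3=0, x4=0, x5=0, x6=0, x7=0, x8=0, x9=1, x10=0, x11=0, x12=1

Pure literal: x3 appears only negated; assign x3 = False.
Pure literal: x9 appears only positively; assign x9 = True.
Set x1 = False and propagate.
Branch on x2: take x2 = False.
  then x10 is forced to False.
  then x5 is forced to False.
  then x6 is forced to False.
  then x12 is forced to True.
  then x8 is forced to False.
For the remaining variables, x4 = False, x7 = False, x11 = False works.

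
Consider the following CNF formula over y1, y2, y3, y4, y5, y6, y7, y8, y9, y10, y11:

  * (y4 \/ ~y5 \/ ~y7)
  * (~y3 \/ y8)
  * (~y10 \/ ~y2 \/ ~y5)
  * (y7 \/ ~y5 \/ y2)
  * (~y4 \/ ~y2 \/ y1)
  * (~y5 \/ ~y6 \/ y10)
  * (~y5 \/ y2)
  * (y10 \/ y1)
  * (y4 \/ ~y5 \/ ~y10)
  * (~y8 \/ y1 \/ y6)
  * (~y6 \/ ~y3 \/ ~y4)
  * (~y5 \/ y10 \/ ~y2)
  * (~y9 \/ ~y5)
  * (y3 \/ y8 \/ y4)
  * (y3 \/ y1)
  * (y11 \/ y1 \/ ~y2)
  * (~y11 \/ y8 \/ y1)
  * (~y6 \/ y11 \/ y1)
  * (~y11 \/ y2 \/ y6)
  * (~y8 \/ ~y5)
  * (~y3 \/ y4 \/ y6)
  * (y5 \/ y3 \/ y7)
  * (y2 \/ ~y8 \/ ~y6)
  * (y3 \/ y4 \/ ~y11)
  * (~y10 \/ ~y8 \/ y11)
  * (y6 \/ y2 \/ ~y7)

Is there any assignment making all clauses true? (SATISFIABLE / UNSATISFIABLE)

SATISFIABLE

y1 occurs only positively in the remaining clauses — set y1 = True.
Try y2 = True.
Set y3 = False and propagate.
For the remaining variables, y4 = True, y5 = False, y6 = False, y7 = True, y8 = False, y9 = True, y10 = True, y11 = False works.
So y1 = True, y2 = True, y3 = False, y4 = True, y5 = False, y6 = False, y7 = True, y8 = False, y9 = True, y10 = True, y11 = False is a satisfying assignment.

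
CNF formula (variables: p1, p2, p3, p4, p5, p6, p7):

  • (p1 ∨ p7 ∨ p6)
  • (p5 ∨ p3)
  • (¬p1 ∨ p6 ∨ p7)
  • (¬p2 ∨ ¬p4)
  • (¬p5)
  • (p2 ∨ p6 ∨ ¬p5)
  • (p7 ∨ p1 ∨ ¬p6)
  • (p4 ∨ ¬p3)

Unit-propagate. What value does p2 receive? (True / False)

(¬p5) is a unit clause: p5 = False.
(p3 ∨ p5) with p5 = False leaves only p3, so p3 = True.
(¬p3 ∨ p4): since p3 = True, the clause reduces to (p4). p4 = True.
In (¬p2 ∨ ¬p4), ¬p4 is now false; ¬p2 must hold, so p2 = False.

False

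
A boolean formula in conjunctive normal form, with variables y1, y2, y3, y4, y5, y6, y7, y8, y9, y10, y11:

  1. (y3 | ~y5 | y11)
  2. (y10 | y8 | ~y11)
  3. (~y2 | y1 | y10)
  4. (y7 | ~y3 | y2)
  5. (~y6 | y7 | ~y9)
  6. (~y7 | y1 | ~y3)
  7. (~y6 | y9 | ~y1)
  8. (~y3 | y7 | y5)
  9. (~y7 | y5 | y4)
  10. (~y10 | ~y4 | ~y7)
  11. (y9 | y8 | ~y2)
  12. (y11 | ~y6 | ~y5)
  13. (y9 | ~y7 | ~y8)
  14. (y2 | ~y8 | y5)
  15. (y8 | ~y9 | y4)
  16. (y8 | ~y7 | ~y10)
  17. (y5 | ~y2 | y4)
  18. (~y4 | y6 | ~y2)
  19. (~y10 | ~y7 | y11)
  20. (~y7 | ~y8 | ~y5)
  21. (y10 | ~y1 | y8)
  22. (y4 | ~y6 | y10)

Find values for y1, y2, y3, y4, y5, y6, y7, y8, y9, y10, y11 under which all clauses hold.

Try y1 = False.
The remaining clauses are satisfied by y2 = False, y3 = False, y4 = False, y5 = False, y6 = False, y7 = False, y8 = False, y9 = False, y10 = True, y11 = True.
Every clause has at least one true literal under this assignment.

y1=F  y2=F  y3=F  y4=F  y5=F  y6=F  y7=F  y8=F  y9=F  y10=T  y11=T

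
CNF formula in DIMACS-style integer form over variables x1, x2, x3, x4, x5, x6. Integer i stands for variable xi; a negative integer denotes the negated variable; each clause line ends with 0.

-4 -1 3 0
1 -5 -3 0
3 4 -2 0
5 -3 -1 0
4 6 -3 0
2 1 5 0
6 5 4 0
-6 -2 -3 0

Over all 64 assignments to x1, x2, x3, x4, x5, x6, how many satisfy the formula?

16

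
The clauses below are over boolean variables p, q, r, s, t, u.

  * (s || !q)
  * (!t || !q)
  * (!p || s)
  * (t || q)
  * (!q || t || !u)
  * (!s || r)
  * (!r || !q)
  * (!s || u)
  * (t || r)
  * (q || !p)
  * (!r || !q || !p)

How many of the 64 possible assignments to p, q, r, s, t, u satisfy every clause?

Satisfying assignments:
  p=0 q=0 r=0 s=0 t=1 u=0
  p=0 q=0 r=0 s=0 t=1 u=1
  p=0 q=0 r=1 s=0 t=1 u=0
  p=0 q=0 r=1 s=0 t=1 u=1
  p=0 q=0 r=1 s=1 t=1 u=1
That's 5 in total.

5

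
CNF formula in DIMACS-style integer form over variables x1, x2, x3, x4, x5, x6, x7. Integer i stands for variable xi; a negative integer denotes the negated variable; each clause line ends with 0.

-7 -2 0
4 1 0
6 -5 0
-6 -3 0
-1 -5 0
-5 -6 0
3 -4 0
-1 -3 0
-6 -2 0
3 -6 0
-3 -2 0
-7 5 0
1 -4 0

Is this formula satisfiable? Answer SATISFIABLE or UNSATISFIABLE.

SATISFIABLE

Pure literal: x2 appears only negated; assign x2 = False.
Pure literal: x7 appears only negated; assign x7 = False.
Set x1 = True and propagate.
  then x5 is forced to False.
  then x3 is forced to False.
  then x4 is forced to False.
  then x6 is forced to False.
So x1 = T, x2 = F, x3 = F, x4 = F, x5 = F, x6 = F, x7 = F is a satisfying assignment.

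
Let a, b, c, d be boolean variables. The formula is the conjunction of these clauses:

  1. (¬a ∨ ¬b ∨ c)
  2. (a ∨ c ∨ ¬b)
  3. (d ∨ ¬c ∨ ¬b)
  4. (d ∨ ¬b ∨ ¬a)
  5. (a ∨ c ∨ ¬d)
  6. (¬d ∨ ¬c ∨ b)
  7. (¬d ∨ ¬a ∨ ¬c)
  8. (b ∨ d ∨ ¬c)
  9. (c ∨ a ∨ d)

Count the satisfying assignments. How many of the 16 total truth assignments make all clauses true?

3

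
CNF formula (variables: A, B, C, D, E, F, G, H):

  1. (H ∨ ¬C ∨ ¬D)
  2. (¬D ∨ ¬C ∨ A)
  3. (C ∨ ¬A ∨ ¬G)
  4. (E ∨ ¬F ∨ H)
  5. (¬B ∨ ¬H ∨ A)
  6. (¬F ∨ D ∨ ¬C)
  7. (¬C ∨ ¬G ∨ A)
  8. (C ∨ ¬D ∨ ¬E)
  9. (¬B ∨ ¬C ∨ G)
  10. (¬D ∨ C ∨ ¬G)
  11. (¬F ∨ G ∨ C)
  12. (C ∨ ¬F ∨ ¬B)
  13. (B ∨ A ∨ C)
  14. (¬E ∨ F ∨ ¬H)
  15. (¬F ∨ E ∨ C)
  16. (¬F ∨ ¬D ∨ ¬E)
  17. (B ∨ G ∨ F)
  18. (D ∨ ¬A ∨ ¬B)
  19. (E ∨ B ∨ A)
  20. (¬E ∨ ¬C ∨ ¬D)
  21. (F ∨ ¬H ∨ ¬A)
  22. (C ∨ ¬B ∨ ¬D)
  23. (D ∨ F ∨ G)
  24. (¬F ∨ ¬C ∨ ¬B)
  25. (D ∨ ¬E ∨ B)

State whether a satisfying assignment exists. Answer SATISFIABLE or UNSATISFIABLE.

Try A = False.
Try B = True.
  then H is forced to False.
For the remaining variables, C = False, D = False, E = True, F = False, G = True works.
So A=False, B=True, C=False, D=False, E=True, F=False, G=True, H=False is a satisfying assignment.

SATISFIABLE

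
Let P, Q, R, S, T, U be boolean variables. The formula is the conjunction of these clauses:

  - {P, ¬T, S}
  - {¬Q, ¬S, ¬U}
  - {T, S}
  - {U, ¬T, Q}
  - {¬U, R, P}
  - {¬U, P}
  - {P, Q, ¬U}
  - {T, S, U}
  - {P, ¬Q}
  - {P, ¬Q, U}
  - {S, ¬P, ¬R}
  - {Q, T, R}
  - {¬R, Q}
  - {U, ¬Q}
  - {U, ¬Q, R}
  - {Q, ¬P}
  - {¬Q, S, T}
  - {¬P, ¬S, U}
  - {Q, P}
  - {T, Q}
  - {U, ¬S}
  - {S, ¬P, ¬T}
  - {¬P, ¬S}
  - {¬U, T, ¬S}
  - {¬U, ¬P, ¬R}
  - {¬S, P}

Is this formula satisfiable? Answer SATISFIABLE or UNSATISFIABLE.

UNSATISFIABLE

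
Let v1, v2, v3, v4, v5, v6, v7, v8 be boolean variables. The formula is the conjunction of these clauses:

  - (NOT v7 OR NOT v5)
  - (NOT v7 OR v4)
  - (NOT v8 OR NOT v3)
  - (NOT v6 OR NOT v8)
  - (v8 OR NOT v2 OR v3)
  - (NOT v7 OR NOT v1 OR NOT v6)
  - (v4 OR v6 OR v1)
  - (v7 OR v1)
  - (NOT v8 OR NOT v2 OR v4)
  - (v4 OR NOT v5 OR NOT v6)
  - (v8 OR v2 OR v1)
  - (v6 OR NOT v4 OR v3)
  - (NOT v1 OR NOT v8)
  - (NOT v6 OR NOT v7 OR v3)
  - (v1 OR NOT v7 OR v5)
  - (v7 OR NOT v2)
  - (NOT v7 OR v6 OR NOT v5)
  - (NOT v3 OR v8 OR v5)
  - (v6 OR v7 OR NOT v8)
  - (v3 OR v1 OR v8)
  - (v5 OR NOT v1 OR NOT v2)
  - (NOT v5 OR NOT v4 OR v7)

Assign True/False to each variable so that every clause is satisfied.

v1 = True, v2 = False, v3 = False, v4 = False, v5 = True, v6 = False, v7 = False, v8 = False

Try v1 = True.
  then v8 is forced to False.
Try v2 = False.
Set v3 = False and propagate.
For the remaining variables, v4 = False, v5 = True, v6 = False, v7 = False works.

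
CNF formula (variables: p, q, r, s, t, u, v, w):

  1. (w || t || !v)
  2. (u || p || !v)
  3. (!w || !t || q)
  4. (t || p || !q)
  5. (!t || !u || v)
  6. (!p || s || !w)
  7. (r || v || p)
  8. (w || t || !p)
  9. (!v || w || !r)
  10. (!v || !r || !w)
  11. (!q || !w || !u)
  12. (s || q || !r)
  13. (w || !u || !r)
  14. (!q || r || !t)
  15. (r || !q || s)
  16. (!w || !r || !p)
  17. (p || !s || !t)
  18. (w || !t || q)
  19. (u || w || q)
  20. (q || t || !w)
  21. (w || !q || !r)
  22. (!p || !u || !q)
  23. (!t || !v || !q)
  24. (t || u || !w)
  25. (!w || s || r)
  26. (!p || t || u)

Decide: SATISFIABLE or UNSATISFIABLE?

SATISFIABLE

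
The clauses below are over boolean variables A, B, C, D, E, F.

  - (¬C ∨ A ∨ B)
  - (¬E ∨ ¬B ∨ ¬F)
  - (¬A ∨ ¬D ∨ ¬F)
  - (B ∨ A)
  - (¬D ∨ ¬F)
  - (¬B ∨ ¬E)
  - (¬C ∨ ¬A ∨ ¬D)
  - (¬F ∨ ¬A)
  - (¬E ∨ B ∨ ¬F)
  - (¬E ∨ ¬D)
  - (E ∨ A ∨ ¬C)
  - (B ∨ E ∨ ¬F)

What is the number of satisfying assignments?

11

Split on A, then B.
  A=1, B=1: remaining (C,D,E,F) ∈ {(0,0,0,0); (0,1,0,0); (1,0,0,0)} — 3.
  A=1, B=0: 5 of the 16 assignments to (C,D,E,F) work.
  A=0, B=1: remaining (C,D,E,F) ∈ {(0,0,0,0); (0,0,0,1); (0,1,0,0)} — 3.
  A=0, B=0: a clause becomes empty — 0.
Total: 3 + 5 + 3 + 0 = 11.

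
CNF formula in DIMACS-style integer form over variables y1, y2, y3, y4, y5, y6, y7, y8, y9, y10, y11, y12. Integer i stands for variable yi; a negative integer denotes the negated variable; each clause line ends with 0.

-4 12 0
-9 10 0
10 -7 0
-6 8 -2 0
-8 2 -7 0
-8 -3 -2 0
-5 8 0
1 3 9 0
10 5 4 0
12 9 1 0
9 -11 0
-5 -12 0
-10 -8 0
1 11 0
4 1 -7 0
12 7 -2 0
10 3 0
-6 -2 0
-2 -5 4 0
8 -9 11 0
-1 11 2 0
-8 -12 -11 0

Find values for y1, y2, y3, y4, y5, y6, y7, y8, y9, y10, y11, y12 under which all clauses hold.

y1=1, y2=1, y3=0, y4=0, y5=0, y6=0, y7=1, y8=0, y9=1, y10=1, y11=1, y12=0

Check each clause:
  1. (y12 OR NOT y4) — NOT y4 is true.
  2. (y10 OR NOT y9) — y10 is true.
  3. (NOT y7 OR y10) — y10 is true.
  4. (NOT y2 OR NOT y6 OR y8) — NOT y6 is true.
  5. (NOT y8 OR NOT y7 OR y2) — NOT y8 is true.
  6. (NOT y2 OR NOT y8 OR NOT y3) — NOT y8 is true.
  7. (NOT y5 OR y8) — NOT y5 is true.
  8. (y9 OR y3 OR y1) — y9 is true.
  9. (y4 OR y5 OR y10) — y10 is true.
  10. (y12 OR y9 OR y1) — y9 is true.
  11. (NOT y11 OR y9) — y9 is true.
  12. (NOT y12 OR NOT y5) — NOT y5 is true.
  13. (NOT y8 OR NOT y10) — NOT y8 is true.
  14. (y11 OR y1) — y1 is true.
  15. (NOT y7 OR y4 OR y1) — y1 is true.
  16. (y12 OR NOT y2 OR y7) — y7 is true.
  17. (y10 OR y3) — y10 is true.
  18. (NOT y6 OR NOT y2) — NOT y6 is true.
  19. (NOT y5 OR y4 OR NOT y2) — NOT y5 is true.
  20. (y11 OR y8 OR NOT y9) — y11 is true.
  21. (y11 OR y2 OR NOT y1) — y2 is true.
  22. (NOT y11 OR NOT y8 OR NOT y12) — NOT y8 is true.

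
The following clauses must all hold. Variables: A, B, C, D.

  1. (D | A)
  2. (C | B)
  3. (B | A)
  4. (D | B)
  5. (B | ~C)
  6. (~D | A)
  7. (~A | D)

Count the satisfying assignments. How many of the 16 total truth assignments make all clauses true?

2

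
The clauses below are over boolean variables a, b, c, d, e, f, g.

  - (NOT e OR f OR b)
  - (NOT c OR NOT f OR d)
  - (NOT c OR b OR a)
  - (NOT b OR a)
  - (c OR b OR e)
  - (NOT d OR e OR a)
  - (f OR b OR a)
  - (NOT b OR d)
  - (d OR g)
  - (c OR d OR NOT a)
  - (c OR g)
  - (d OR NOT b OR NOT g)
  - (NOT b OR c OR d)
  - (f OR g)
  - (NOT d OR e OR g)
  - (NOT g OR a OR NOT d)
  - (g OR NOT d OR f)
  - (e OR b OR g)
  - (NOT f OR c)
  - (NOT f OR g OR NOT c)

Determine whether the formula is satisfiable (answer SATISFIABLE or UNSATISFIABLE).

SATISFIABLE

Branch on a: take a = True.
For the remaining variables, b = False, c = True, d = False, e = False, f = False, g = True works.
Every clause has at least one true literal under this assignment.
So a=True, b=False, c=True, d=False, e=False, f=False, g=True is a satisfying assignment.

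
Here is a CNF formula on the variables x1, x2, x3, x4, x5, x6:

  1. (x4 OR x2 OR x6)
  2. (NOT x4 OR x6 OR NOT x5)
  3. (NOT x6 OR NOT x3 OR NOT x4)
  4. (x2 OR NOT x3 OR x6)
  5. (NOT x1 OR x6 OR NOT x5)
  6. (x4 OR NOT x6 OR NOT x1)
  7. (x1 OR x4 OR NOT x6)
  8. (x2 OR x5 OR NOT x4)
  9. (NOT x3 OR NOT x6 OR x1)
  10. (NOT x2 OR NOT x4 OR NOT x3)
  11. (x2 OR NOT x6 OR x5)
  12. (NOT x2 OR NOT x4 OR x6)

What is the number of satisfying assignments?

Split on x6, then x4.
  x6=T, x4=T: x1 free; 3 ways for (x2,x3,x5) × 2^1 = 6.
  x6=T, x4=F: a clause becomes empty — 0.
  x6=F, x4=T: a clause becomes empty — 0.
  x6=F, x4=F: x3 free; 3 ways for (x1,x2,x5) × 2^1 = 6.
Total: 6 + 0 + 0 + 6 = 12.

12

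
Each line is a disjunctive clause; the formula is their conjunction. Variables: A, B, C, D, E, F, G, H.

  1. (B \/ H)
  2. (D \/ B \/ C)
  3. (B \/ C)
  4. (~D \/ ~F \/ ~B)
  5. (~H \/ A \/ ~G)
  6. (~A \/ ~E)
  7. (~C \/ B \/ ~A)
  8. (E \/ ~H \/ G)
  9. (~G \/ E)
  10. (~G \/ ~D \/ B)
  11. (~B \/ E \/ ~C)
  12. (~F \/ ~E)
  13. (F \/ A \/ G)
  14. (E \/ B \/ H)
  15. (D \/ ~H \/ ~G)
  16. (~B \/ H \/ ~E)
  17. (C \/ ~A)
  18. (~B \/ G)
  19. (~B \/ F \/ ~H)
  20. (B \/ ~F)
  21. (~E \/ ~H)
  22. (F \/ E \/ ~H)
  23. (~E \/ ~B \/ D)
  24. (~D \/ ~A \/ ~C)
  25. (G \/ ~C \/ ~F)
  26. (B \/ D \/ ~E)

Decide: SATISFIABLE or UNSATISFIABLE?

UNSATISFIABLE

B = True:
  propagation gives G=True, E=True, A=False, H=False; an empty clause results — contradiction.
B = False:
  propagation gives H=True, C=True, A=False, G=False; an empty clause results — contradiction.
Every branch closes, so no satisfying assignment exists.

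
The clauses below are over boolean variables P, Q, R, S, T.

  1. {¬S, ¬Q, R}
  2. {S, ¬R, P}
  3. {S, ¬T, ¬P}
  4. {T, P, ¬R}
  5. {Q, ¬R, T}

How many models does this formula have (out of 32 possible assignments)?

Case analysis on R and P:
  R=T, P=T: remaining (Q,S,T) ∈ {(F,T,T); (T,F,F); (T,T,F); (T,T,T)} — 4.
  R=T, P=F: remaining (Q,S,T) ∈ {(F,T,T); (T,T,T)} — 2.
  R=F, P=T: remaining (Q,S,T) ∈ {(F,F,F); (F,T,F); (F,T,T); (T,F,F)} — 4.
  R=F, P=F: T free; 3 ways for (Q,S) × 2^1 = 6.
Total: 4 + 2 + 4 + 6 = 16.

16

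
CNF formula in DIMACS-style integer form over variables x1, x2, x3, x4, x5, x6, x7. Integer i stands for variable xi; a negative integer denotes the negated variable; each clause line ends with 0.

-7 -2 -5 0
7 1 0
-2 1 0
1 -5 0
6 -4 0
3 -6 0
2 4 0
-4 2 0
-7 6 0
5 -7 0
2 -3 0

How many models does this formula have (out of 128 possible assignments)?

8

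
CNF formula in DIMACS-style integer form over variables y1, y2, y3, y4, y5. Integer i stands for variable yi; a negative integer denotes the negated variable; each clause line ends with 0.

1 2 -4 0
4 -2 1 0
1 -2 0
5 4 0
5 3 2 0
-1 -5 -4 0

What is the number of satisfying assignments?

Split on y1, then y2.
  y1=1, y2=1: remaining (y3,y4,y5) ∈ {(0,0,1); (0,1,0); (1,0,1); (1,1,0)} — 4.
  y1=1, y2=0: remaining (y3,y4,y5) ∈ {(0,0,1); (1,0,1); (1,1,0)} — 3.
  y1=0, y2=1: a clause becomes empty — 0.
  y1=0, y2=0: remaining (y3,y4,y5) ∈ {(0,0,1); (1,0,1)} — 2.
Total: 4 + 3 + 0 + 2 = 9.

9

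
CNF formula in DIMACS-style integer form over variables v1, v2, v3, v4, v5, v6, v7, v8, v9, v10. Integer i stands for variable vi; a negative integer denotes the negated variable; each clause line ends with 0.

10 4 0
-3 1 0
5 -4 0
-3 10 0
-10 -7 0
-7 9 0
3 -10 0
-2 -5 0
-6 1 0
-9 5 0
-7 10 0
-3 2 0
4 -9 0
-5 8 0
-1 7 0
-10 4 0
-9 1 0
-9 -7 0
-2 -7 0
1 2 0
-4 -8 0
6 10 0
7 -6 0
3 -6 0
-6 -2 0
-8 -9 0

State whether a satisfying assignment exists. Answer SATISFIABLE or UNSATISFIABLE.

v7 = True:
  propagation gives v10=False; an empty clause results — contradiction.
v7 = False:
  propagation gives v1=False, v3=False, v10=False, v4=True; an empty clause results — contradiction.
Every branch closes, so no satisfying assignment exists.

UNSATISFIABLE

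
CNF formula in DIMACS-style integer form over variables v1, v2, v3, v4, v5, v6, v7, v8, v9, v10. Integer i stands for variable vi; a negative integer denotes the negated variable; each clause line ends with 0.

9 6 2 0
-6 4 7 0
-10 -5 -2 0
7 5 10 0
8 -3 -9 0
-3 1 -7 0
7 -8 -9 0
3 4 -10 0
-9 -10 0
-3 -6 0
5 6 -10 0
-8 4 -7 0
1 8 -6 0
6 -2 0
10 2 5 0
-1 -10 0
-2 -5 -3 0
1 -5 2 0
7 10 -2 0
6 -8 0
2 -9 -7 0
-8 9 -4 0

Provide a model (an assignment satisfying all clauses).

v1=1, v2=1, v3=0, v4=0, v5=0, v6=1, v7=1, v8=0, v9=0, v10=0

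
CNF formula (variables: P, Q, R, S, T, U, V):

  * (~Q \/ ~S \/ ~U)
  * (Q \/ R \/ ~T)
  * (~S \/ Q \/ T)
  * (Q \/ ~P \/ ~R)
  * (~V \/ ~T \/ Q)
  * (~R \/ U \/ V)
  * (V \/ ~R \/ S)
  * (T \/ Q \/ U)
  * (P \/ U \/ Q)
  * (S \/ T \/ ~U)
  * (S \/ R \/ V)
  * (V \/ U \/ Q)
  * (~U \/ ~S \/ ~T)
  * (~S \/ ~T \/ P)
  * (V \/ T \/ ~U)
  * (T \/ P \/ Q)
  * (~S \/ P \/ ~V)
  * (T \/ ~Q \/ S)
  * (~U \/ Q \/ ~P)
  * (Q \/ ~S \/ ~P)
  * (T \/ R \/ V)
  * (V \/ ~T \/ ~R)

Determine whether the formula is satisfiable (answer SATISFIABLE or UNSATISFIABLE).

Try P = True.
For the remaining variables, Q = True, R = False, S = True, T = True, U = False, V = False works.
Every clause has at least one true literal under this assignment.
So P = True, Q = True, R = False, S = True, T = True, U = False, V = False is a satisfying assignment.

SATISFIABLE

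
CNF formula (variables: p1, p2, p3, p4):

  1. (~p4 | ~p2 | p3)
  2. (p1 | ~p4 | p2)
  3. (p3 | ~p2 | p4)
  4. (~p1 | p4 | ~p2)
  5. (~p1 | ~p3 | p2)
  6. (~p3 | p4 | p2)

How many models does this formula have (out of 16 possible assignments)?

6

Satisfying assignments:
  p1=0 p2=0 p3=0 p4=0
  p1=0 p2=1 p3=1 p4=0
  p1=0 p2=1 p3=1 p4=1
  p1=1 p2=0 p3=0 p4=0
  p1=1 p2=0 p3=0 p4=1
  p1=1 p2=1 p3=1 p4=1
That's 6 in total.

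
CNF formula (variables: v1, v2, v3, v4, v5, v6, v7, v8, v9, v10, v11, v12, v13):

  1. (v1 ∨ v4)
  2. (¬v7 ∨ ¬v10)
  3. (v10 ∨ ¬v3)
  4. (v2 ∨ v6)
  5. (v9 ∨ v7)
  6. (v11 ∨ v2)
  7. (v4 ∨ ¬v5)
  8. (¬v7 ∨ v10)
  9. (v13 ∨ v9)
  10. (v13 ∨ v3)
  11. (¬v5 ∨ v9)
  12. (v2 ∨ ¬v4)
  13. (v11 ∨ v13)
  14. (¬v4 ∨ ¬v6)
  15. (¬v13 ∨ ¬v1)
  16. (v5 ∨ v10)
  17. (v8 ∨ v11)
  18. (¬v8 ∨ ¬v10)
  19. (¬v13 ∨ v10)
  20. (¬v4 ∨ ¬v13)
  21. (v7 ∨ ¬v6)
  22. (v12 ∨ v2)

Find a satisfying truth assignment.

v1=F, v2=T, v3=T, v4=T, v5=T, v6=F, v7=F, v8=F, v9=T, v10=T, v11=T, v12=F, v13=F

Check each clause:
  1. (v1 ∨ v4) — v4 is true.
  2. (¬v7 ∨ ¬v10) — ¬v7 is true.
  3. (v10 ∨ ¬v3) — v10 is true.
  4. (v2 ∨ v6) — v2 is true.
  5. (v9 ∨ v7) — v9 is true.
  6. (v11 ∨ v2) — v2 is true.
  7. (¬v5 ∨ v4) — v4 is true.
  8. (¬v7 ∨ v10) — ¬v7 is true.
  9. (v13 ∨ v9) — v9 is true.
  10. (v13 ∨ v3) — v3 is true.
  11. (¬v5 ∨ v9) — v9 is true.
  12. (v2 ∨ ¬v4) — v2 is true.
  13. (v11 ∨ v13) — v11 is true.
  14. (¬v4 ∨ ¬v6) — ¬v6 is true.
  15. (¬v1 ∨ ¬v13) — ¬v13 is true.
  16. (v5 ∨ v10) — v10 is true.
  17. (v8 ∨ v11) — v11 is true.
  18. (¬v8 ∨ ¬v10) — ¬v8 is true.
  19. (v10 ∨ ¬v13) — v10 is true.
  20. (¬v4 ∨ ¬v13) — ¬v13 is true.
  21. (v7 ∨ ¬v6) — ¬v6 is true.
  22. (v12 ∨ v2) — v2 is true.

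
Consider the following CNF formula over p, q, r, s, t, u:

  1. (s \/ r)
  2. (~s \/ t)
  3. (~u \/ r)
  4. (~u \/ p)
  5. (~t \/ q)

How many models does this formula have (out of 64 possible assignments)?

Split on r, then s.
  r=1, s=1: remaining (p,q,t,u) ∈ {(0,1,1,0); (1,1,1,0); (1,1,1,1)} — 3.
  r=1, s=0: 9 of the 16 assignments to (p,q,t,u) work.
  r=0, s=1: remaining (p,q,t,u) ∈ {(0,1,1,0); (1,1,1,0)} — 2.
  r=0, s=0: a clause becomes empty — 0.
Total: 3 + 9 + 2 + 0 = 14.

14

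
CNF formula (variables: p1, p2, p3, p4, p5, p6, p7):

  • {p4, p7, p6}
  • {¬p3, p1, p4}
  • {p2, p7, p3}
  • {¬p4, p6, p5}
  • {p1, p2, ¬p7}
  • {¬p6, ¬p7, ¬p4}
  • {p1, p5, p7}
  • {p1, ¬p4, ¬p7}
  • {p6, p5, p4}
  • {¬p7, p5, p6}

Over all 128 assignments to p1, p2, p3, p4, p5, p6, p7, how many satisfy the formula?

Case analysis on p7 and p4:
  p7=T, p4=T: remaining (p1,p2,p3,p5,p6) ∈ {(T,F,F,T,F); (T,F,T,T,F); (T,T,F,T,F); (T,T,T,T,F)} — 4.
  p7=T, p4=F: 15 of the 32 assignments to (p1,p2,p3,p5,p6) work.
  p7=F, p4=T: 15 of the 32 assignments to (p1,p2,p3,p5,p6) work.
  p7=F, p4=F: 7 of the 32 assignments to (p1,p2,p3,p5,p6) work.
Total: 4 + 15 + 15 + 7 = 41.

41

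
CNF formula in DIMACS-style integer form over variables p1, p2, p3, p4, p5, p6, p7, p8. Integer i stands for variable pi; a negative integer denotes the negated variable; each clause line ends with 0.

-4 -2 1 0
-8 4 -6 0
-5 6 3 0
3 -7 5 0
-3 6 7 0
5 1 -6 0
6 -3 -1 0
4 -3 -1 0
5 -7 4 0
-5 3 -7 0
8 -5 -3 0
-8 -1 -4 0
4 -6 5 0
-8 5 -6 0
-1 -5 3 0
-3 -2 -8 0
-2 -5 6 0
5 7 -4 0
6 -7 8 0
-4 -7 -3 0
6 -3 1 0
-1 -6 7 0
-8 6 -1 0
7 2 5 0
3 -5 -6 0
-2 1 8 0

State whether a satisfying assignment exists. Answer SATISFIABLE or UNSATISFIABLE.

SATISFIABLE

Try p1 = False.
Set p2 = False and propagate.
Branch on p3: take p3 = True.
  then p6 is forced to True.
  then p5 is forced to True.
  then p8 is forced to True.
  then p4 is forced to True.
  then p7 is forced to False.
So p1 = False, p2 = False, p3 = True, p4 = True, p5 = True, p6 = True, p7 = False, p8 = True is a satisfying assignment.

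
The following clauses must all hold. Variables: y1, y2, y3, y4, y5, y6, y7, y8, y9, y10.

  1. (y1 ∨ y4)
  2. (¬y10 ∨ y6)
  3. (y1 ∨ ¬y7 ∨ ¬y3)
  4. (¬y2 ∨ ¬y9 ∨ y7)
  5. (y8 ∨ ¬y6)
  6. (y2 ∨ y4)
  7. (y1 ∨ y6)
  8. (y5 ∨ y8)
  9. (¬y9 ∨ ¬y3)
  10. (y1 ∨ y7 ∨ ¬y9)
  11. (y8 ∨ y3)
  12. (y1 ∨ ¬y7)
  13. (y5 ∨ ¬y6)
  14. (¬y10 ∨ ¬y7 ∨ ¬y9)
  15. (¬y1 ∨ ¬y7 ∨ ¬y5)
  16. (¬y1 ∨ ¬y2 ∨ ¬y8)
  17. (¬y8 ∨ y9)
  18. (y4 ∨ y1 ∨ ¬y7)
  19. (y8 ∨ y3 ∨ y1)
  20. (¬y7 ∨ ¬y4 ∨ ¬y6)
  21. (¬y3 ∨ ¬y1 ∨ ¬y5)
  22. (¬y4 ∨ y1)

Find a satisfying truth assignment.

y1 = T, y2 = F, y3 = F, y4 = T, y5 = T, y6 = F, y7 = F, y8 = T, y9 = T, y10 = F

Check each clause:
  1. (y1 ∨ y4) — y1 is true.
  2. (y6 ∨ ¬y10) — ¬y10 is true.
  3. (y1 ∨ ¬y3 ∨ ¬y7) — ¬y7 is true.
  4. (¬y9 ∨ y7 ∨ ¬y2) — ¬y2 is true.
  5. (y8 ∨ ¬y6) — y8 is true.
  6. (y2 ∨ y4) — y4 is true.
  7. (y1 ∨ y6) — y1 is true.
  8. (y5 ∨ y8) — y8 is true.
  9. (¬y3 ∨ ¬y9) — ¬y3 is true.
  10. (y1 ∨ ¬y9 ∨ y7) — y1 is true.
  11. (y3 ∨ y8) — y8 is true.
  12. (y1 ∨ ¬y7) — y1 is true.
  13. (¬y6 ∨ y5) — ¬y6 is true.
  14. (¬y10 ∨ ¬y7 ∨ ¬y9) — ¬y7 is true.
  15. (¬y7 ∨ ¬y1 ∨ ¬y5) — ¬y7 is true.
  16. (¬y1 ∨ ¬y8 ∨ ¬y2) — ¬y2 is true.
  17. (¬y8 ∨ y9) — y9 is true.
  18. (y1 ∨ y4 ∨ ¬y7) — ¬y7 is true.
  19. (y3 ∨ y1 ∨ y8) — y8 is true.
  20. (¬y4 ∨ ¬y7 ∨ ¬y6) — ¬y7 is true.
  21. (¬y5 ∨ ¬y1 ∨ ¬y3) — ¬y3 is true.
  22. (y1 ∨ ¬y4) — y1 is true.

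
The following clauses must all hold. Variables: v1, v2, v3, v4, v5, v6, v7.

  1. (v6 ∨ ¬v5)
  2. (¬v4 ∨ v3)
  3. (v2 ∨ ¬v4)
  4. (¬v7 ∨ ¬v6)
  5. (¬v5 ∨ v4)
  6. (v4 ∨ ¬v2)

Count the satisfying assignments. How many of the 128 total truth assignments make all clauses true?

Case analysis on v4 and v2:
  v4=1, v2=1: v1 free; 4 ways for (v3,v5,v6,v7) × 2^1 = 8.
  v4=1, v2=0: a clause becomes empty — 0.
  v4=0, v2=1: a clause becomes empty — 0.
  v4=0, v2=0: v1, v3 free; 3 ways for (v5,v6,v7) × 2^2 = 12.
Total: 8 + 0 + 0 + 12 = 20.

20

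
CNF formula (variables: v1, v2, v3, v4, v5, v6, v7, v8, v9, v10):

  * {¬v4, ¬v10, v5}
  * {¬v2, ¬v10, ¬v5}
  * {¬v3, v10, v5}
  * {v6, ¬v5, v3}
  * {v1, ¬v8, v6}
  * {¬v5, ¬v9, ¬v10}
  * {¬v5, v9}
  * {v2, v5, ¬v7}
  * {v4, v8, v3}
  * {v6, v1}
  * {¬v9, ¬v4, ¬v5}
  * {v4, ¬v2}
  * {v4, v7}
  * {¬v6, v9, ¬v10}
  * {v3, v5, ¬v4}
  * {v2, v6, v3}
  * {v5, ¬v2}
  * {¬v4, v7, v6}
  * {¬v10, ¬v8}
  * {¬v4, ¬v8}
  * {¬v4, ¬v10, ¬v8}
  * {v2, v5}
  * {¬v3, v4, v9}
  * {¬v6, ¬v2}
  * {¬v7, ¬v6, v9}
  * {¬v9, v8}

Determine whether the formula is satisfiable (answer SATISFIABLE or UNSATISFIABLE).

SATISFIABLE

Branch on v1: take v1 = False.
  then v6 is forced to True.
  then v2 is forced to False.
  then v5 is forced to True.
  then v9 is forced to True.
  then v10 is forced to False.
  then v4 is forced to False.
  then v7 is forced to True.
  then v8 is forced to True.
v3 is now unconstrained; take v3 = True.
So v1=False, v2=False, v3=True, v4=False, v5=True, v6=True, v7=True, v8=True, v9=True, v10=False is a satisfying assignment.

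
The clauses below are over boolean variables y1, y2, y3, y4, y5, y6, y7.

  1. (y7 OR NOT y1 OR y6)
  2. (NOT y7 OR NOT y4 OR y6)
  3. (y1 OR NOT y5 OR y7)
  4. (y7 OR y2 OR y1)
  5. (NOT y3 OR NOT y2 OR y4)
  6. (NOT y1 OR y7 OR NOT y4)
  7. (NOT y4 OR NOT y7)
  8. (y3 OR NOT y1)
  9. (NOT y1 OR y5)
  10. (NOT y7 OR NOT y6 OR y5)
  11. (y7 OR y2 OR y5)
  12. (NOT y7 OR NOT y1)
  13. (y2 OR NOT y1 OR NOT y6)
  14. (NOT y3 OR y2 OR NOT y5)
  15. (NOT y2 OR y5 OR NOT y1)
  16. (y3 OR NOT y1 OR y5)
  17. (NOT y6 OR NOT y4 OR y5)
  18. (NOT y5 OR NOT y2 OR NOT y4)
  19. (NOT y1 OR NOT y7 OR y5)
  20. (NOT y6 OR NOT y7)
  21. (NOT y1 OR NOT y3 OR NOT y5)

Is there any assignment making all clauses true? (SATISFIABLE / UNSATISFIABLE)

SATISFIABLE

Set y1 = False and propagate.
The remaining clauses are satisfied by y2 = True, y3 = False, y4 = False, y5 = False, y6 = False, y7 = False.
So y1=F, y2=T, y3=F, y4=F, y5=F, y6=F, y7=F is a satisfying assignment.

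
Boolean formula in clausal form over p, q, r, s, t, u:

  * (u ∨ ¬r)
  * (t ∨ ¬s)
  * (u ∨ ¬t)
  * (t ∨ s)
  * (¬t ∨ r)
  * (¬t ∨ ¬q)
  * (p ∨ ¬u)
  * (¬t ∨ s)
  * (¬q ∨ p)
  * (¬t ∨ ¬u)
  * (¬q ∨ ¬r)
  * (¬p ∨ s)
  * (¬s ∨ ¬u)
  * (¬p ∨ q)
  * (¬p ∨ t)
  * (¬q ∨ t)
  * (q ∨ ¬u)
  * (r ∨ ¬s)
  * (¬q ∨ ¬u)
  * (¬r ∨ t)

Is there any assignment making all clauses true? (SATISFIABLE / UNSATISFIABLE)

UNSATISFIABLE

t = True:
  propagation gives u=True; an empty clause results — contradiction.
t = False:
  propagation gives s=False; an empty clause results — contradiction.
Every branch closes, so no satisfying assignment exists.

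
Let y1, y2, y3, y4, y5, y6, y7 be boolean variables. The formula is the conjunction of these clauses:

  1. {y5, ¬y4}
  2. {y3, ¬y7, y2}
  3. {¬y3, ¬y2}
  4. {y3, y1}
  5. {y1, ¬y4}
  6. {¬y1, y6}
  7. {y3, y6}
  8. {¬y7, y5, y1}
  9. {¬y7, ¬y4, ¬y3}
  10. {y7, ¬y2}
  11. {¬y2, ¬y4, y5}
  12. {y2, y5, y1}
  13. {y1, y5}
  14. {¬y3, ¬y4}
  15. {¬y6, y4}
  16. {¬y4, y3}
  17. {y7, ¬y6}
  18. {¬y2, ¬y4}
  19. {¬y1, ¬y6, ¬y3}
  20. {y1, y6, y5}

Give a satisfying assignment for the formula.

y1=False, y2=False, y3=True, y4=False, y5=True, y6=False, y7=False

Check each clause:
  1. {¬y4, y5} — ¬y4 is true.
  2. {y3, ¬y7, y2} — ¬y7 is true.
  3. {¬y3, ¬y2} — ¬y2 is true.
  4. {y1, y3} — y3 is true.
  5. {y1, ¬y4} — ¬y4 is true.
  6. {¬y1, y6} — ¬y1 is true.
  7. {y3, y6} — y3 is true.
  8. {y5, ¬y7, y1} — ¬y7 is true.
  9. {¬y7, ¬y3, ¬y4} — ¬y7 is true.
  10. {y7, ¬y2} — ¬y2 is true.
  11. {¬y4, ¬y2, y5} — ¬y4 is true.
  12. {y2, y1, y5} — y5 is true.
  13. {y5, y1} — y5 is true.
  14. {¬y3, ¬y4} — ¬y4 is true.
  15. {y4, ¬y6} — ¬y6 is true.
  16. {y3, ¬y4} — y3 is true.
  17. {¬y6, y7} — ¬y6 is true.
  18. {¬y4, ¬y2} — ¬y4 is true.
  19. {¬y3, ¬y1, ¬y6} — ¬y6 is true.
  20. {y5, y1, y6} — y5 is true.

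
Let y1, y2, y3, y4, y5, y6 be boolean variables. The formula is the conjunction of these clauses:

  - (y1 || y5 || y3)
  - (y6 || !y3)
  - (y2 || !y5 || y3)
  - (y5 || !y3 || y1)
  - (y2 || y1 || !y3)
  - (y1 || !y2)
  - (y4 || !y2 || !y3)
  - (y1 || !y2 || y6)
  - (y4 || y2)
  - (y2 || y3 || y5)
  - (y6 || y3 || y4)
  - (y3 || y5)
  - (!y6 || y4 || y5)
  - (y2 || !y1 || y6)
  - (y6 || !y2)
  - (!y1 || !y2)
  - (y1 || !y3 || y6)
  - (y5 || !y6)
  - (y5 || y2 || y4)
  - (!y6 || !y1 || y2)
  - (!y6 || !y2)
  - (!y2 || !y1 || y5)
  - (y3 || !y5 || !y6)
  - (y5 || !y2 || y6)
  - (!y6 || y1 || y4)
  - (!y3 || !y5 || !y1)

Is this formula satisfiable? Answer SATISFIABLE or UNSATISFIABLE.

UNSATISFIABLE

y2 = True:
  propagation gives y1=True; an empty clause results — contradiction.
y2 = False:
  y3 = True:
    propagation gives y6=True, y1=True; an empty clause results — contradiction.
  y3 = False:
    propagation gives y5=False; an empty clause results — contradiction.
Every branch closes, so no satisfying assignment exists.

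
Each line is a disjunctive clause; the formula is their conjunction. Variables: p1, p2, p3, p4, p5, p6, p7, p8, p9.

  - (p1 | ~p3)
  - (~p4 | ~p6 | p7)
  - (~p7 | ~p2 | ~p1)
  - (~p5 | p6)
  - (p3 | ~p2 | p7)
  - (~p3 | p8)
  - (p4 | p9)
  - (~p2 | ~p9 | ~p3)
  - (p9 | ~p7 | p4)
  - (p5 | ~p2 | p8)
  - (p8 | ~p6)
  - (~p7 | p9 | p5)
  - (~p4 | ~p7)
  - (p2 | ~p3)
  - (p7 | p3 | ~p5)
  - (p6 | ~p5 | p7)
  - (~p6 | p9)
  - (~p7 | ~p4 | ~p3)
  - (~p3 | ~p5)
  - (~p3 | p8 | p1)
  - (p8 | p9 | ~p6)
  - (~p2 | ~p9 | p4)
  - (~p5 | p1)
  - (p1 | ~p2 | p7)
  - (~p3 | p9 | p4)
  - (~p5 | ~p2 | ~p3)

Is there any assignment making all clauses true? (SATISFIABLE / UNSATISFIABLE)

SATISFIABLE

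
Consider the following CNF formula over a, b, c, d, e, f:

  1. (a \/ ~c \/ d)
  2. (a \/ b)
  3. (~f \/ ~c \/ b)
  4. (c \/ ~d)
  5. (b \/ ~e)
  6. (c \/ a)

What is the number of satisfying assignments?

20

Split on c, then a.
  c=1, a=1: d free; 5 ways for (b,e,f) × 2^1 = 10.
  c=1, a=0: remaining (b,d,e,f) ∈ {(1,1,0,0); (1,1,0,1); (1,1,1,0); (1,1,1,1)} — 4.
  c=0, a=1: f free; 3 ways for (b,d,e) × 2^1 = 6.
  c=0, a=0: a clause becomes empty — 0.
Total: 10 + 4 + 6 + 0 = 20.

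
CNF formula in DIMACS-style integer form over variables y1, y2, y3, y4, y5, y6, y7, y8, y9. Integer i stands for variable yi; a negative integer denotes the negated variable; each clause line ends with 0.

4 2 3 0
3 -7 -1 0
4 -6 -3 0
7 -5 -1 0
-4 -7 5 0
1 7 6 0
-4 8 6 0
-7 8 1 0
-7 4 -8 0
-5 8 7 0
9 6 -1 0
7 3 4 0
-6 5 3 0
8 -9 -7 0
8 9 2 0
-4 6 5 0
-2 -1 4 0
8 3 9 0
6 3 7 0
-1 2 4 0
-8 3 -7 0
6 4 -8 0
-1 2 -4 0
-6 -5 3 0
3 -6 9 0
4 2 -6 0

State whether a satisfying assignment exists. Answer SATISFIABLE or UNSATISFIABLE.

Set y1 = False and propagate.
The remaining clauses are satisfied by y2 = True, y3 = True, y4 = True, y5 = False, y6 = True, y7 = False, y8 = False, y9 = True.
Every clause has at least one true literal under this assignment.
So y1=False  y2=True  y3=True  y4=True  y5=False  y6=True  y7=False  y8=False  y9=True is a satisfying assignment.

SATISFIABLE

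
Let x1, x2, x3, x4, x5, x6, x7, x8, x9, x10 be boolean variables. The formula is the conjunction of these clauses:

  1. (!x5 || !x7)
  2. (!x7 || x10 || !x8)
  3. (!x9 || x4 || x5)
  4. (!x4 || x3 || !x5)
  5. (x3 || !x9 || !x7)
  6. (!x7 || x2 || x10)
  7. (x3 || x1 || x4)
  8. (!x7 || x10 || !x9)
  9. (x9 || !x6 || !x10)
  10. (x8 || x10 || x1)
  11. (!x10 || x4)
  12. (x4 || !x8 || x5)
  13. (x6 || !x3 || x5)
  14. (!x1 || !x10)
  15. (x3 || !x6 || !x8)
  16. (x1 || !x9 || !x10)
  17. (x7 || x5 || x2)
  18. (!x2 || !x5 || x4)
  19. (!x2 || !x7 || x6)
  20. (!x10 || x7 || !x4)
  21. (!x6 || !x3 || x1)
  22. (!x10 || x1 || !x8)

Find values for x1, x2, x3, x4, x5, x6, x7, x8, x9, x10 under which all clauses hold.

Set x1 = False and propagate.
Try x2 = False.
Branch on x3: take x3 = False.
  then x4 is forced to True.
  then x5 is forced to False.
  then x7 is forced to True.
  then x9 is forced to False.
  then x10 is forced to True.
  then x6 is forced to False.
  then x8 is forced to False.

x1 = False, x2 = False, x3 = False, x4 = True, x5 = False, x6 = False, x7 = True, x8 = False, x9 = False, x10 = True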